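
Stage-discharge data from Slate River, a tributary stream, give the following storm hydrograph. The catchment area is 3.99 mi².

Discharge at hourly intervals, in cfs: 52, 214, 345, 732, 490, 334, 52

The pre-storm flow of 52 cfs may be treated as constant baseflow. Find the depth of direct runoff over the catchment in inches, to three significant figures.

d ≈ 0.720 in

Direct runoff: 0.0, 162.0, 293.0, 680.0, 438.0, 282.0, 0.0 cfs; ΣQ_DR = 1855 cfs.
V = ΣQ_DR · Δt = 1855 × 3600 s = 6.678 × 10^6 ft³.
Over A = 3.99 mi², depth = V / A = 0.720 in.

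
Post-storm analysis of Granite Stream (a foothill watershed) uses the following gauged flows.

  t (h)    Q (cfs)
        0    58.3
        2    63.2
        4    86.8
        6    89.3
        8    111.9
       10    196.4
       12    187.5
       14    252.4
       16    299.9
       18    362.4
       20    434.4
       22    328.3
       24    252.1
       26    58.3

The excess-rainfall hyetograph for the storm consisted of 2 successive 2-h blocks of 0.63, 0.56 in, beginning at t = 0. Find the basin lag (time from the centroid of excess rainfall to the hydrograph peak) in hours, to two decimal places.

t_L ≈ 18.06 h

Centroid of excess rainfall: t_c = Σ P_i·t̄_i / ΣP_i = 1.9412 h (block centres at 1, 3 h).
Hydrograph peak occurs at t = 20 h, so basin lag t_L = 20 − 1.9412 = 18.06 h.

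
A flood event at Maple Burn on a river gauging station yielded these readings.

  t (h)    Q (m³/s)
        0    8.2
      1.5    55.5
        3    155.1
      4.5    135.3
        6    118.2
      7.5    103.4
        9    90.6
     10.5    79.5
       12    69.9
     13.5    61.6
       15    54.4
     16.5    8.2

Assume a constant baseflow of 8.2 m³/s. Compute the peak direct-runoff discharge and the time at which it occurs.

Q_p = 146.9 m³/s at t = 3 h

Subtracting baseflow gives direct-runoff ordinates: 0.0, 47.3, 146.9, 127.1, 110.0, 95.2, 82.4, 71.3, 61.7, 53.4, 46.2, 0.0 m³/s.
The maximum is 146.9 m³/s, occurring at the reading for t = 3 h.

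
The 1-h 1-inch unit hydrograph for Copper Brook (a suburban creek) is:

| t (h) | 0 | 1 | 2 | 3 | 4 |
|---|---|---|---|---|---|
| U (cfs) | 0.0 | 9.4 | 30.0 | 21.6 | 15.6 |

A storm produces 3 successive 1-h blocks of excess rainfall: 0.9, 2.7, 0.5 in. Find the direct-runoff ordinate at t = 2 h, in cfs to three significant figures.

By discrete convolution, Q_j = Σ (P_i / 1 in) · U_{j−i}.
At t = 2 h (j=2): Q = (0.9/1)·30.0 + (2.7/1)·9.4 + (0.5/1)·0.0 = 52.4 cfs.

Q ≈ 52.4 cfs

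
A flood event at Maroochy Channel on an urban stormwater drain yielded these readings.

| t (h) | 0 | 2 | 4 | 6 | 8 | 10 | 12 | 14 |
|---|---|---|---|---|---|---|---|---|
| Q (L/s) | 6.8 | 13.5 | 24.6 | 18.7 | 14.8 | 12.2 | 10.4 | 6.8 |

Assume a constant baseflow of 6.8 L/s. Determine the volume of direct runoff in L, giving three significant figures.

V ≈ 3.84 × 10^5 L

Direct-runoff ordinates (Q − Q_b): 0.0, 6.7, 17.8, 11.9, 8.0, 5.4, 3.6, 0.0 L/s.
ΣQ_DR = 53.40 L/s.
With Δt = 2 h = 7200 s, V = ΣQ_DR · Δt = 53.40 × 7200 = 3.84 × 10^5 L.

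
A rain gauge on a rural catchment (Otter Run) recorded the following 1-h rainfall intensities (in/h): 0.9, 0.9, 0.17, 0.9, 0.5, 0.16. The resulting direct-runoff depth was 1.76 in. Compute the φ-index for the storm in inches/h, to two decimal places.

φ ≈ 0.36 in/h

Only the 4 blocks with intensity above φ contribute runoff: 0.9, 0.9, 0.9, 0.5 in/h.
Σ(I−φ)·Δt = d  ⇒  (0.9+0.9+0.9+0.5 − 4φ)·1 = 1.76
φ = (3.200 − 1.76/1) / 4 = 0.36 in/h.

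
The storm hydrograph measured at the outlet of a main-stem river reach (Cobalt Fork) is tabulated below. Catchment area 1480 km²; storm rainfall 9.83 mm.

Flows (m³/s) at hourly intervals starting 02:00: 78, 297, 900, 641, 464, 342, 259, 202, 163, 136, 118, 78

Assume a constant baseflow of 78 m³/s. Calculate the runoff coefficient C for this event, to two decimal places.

C ≈ 0.68

ΣQ_DR = 2742 m³/s; V = ΣQ_DR·Δt = 9.871 × 10^6 m³.
Runoff depth d = V / A = 6.670 mm.
C = d / P = 6.670 / 9.83 = 0.68.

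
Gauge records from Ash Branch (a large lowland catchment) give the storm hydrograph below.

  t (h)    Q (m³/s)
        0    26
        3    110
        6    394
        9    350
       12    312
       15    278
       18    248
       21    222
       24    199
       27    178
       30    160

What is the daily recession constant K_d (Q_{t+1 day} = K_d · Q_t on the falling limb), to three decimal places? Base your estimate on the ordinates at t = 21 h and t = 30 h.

K_d ≈ 0.418

Between t = 21 h and t = 30 h the flow falls from 222 to 160 m³/s over 3×3 h = 9 h.
Per-interval ratio K = (160/222)^(1/3) = 0.8966; K_d = K^(24/3) = 0.418.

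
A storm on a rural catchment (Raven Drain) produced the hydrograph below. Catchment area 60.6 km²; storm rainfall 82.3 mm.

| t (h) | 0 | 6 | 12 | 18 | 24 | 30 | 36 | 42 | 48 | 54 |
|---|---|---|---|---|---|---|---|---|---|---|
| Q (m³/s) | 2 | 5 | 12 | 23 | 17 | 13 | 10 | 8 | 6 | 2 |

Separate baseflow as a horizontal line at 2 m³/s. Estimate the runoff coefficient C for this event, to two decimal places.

C ≈ 0.34

ΣQ_DR = 78.00 m³/s; V = ΣQ_DR·Δt = 1.685 × 10^6 m³.
Runoff depth d = V / A = 27.80 mm.
C = d / P = 27.80 / 82.3 = 0.34.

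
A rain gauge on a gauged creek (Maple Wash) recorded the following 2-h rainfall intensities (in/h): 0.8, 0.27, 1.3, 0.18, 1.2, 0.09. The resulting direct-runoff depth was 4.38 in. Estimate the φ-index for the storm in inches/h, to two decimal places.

Only the 3 blocks with intensity above φ contribute runoff: 0.8, 1.3, 1.2 in/h.
Σ(I−φ)·Δt = d  ⇒  (0.8+1.3+1.2 − 3φ)·2 = 4.38
φ = (3.300 − 4.38/2) / 3 = 0.37 in/h.

φ ≈ 0.37 in/h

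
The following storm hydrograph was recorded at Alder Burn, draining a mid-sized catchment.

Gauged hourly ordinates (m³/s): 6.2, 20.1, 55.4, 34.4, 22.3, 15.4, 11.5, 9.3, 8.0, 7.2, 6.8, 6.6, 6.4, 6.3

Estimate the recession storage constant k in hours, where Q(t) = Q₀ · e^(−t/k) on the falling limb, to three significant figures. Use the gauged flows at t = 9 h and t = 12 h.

On the falling limb, Q drops from 7.2 to 6.4 m³/s between t = 9 h and t = 12 h (Δt = 3 h).
k = −Δt / ln(Q₂/Q₁) = −3 / ln(6.4/7.2) = 25.5 h.

k ≈ 25.5 h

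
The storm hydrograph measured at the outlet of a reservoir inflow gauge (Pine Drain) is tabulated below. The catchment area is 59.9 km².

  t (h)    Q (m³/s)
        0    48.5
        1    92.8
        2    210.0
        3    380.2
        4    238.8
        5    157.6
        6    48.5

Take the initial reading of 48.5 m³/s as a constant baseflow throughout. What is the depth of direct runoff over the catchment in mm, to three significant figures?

d ≈ 50.3 mm

Direct runoff: 0.0, 44.3, 161.5, 331.7, 190.3, 109.1, 0.0 m³/s; ΣQ_DR = 836.9 m³/s.
V = ΣQ_DR · Δt = 836.9 × 3600 s = 3.013 × 10^6 m³.
Over A = 59.9 km², depth = V / A = 50.3 mm.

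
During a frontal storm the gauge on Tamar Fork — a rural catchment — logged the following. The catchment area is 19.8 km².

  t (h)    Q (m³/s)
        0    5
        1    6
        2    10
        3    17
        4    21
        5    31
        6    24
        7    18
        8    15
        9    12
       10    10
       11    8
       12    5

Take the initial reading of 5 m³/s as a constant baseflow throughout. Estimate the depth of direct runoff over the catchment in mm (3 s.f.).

Direct runoff: 0.0, 1.0, 5.0, 12.0, 16.0, 26.0, 19.0, 13.0, 10.0, 7.0, 5.0, 3.0, 0.0 m³/s; ΣQ_DR = 117.0 m³/s.
V = ΣQ_DR · Δt = 117.0 × 3600 s = 4.212 × 10^5 m³.
Over A = 19.8 km², depth = V / A = 21.3 mm.

d ≈ 21.3 mm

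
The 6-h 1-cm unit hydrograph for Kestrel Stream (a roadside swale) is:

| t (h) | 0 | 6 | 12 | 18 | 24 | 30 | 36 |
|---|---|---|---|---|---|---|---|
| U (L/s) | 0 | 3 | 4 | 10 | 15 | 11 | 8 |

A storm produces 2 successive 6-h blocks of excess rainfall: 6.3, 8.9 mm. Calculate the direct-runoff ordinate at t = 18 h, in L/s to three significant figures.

By discrete convolution, Q_j = Σ (P_i / 10 mm) · U_{j−i}.
At t = 18 h (j=3): Q = (6.3/10)·10 + (8.9/10)·4 = 9.86 L/s.

Q ≈ 9.86 L/s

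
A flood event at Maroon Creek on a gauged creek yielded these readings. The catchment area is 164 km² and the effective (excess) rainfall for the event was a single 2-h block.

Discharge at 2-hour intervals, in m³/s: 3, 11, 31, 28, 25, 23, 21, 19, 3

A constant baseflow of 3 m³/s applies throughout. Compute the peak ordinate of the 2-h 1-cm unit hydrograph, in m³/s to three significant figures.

Direct runoff: 0.0, 8.0, 28.0, 25.0, 22.0, 20.0, 18.0, 16.0, 0.0 m³/s; ΣQ_DR = 137.0 m³/s, peak = 28.0 m³/s.
Runoff depth d = ΣQ_DR·Δt / A = 137.0 × 7200 / (164 km²) = 6.015 mm.
The 1-cm UH is the DRH scaled by (10 mm)/d, so U_p = 28.0 × 10/6.015 = 46.6 m³/s.

U_p ≈ 46.6 m³/s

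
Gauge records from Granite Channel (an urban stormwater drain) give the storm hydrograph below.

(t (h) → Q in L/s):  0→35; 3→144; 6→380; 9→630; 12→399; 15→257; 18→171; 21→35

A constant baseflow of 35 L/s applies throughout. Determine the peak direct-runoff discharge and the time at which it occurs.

Subtracting baseflow gives direct-runoff ordinates: 0.0, 109.0, 345.0, 595.0, 364.0, 222.0, 136.0, 0.0 L/s.
The maximum is 595.0 L/s, occurring at the reading for t = 9 h.

Q_p = 595.0 L/s at t = 9 h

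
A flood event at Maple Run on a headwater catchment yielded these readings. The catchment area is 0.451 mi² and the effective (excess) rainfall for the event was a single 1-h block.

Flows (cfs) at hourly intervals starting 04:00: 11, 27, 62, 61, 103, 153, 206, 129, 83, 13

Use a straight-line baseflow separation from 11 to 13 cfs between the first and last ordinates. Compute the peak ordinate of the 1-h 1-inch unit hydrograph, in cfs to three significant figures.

U_p ≈ 77.4 cfs

Direct runoff: 0.00, 15.78, 50.56, 49.33, 91.11, 140.89, 193.67, 116.44, 70.22, 0.00 cfs; ΣQ_DR = 728.0 cfs, peak = 193.67 cfs.
Runoff depth d = ΣQ_DR·Δt / A = 728.0 × 3600 / (0.451 mi²) = 2.501 in.
The 1-inch UH is the DRH scaled by (1 in)/d, so U_p = 193.67 × 1/2.501 = 77.4 cfs.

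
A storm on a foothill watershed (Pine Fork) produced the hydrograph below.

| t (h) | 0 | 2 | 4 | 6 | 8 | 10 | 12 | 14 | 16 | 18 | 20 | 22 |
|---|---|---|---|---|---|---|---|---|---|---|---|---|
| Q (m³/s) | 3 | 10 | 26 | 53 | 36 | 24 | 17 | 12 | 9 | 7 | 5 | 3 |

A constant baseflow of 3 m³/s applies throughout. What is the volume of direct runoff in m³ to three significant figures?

V ≈ 1.22 × 10^6 m³

Direct-runoff ordinates (Q − Q_b): 0.0, 7.0, 23.0, 50.0, 33.0, 21.0, 14.0, 9.0, 6.0, 4.0, 2.0, 0.0 m³/s.
ΣQ_DR = 169.0 m³/s.
With Δt = 2 h = 7200 s, V = ΣQ_DR · Δt = 169.0 × 7200 = 1.22 × 10^6 m³.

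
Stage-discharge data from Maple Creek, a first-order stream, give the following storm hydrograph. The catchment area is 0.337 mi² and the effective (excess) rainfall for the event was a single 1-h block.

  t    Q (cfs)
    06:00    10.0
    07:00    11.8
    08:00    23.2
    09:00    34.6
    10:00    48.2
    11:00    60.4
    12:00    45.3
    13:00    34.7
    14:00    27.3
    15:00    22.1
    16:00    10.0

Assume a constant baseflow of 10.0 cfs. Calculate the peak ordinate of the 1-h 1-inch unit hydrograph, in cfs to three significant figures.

Direct runoff: 0.0, 1.8, 13.2, 24.6, 38.2, 50.4, 35.3, 24.7, 17.3, 12.1, 0.0 cfs; ΣQ_DR = 217.6 cfs, peak = 50.4 cfs.
Runoff depth d = ΣQ_DR·Δt / A = 217.6 × 3600 / (0.337 mi²) = 1.001 in.
The 1-inch UH is the DRH scaled by (1 in)/d, so U_p = 50.4 × 1/1.001 = 50.4 cfs.

U_p ≈ 50.4 cfs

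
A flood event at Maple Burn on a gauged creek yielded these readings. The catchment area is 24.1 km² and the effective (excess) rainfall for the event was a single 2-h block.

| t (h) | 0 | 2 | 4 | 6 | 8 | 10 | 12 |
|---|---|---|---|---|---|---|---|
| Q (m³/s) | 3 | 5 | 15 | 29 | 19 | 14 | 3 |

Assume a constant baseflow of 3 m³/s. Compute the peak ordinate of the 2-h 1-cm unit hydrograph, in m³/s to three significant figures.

Direct runoff: 0.0, 2.0, 12.0, 26.0, 16.0, 11.0, 0.0 m³/s; ΣQ_DR = 67.00 m³/s, peak = 26.0 m³/s.
Runoff depth d = ΣQ_DR·Δt / A = 67.00 × 7200 / (24.1 km²) = 20.02 mm.
The 1-cm UH is the DRH scaled by (10 mm)/d, so U_p = 26.0 × 10/20.02 = 13.0 m³/s.

U_p ≈ 13.0 m³/s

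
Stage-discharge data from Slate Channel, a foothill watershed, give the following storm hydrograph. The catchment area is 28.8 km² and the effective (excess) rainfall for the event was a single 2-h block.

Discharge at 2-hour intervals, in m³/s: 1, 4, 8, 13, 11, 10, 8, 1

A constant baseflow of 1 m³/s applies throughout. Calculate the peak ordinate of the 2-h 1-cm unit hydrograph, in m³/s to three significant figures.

U_p ≈ 10.0 m³/s

Direct runoff: 0.0, 3.0, 7.0, 12.0, 10.0, 9.0, 7.0, 0.0 m³/s; ΣQ_DR = 48.00 m³/s, peak = 12.0 m³/s.
Runoff depth d = ΣQ_DR·Δt / A = 48.00 × 7200 / (28.8 km²) = 12.00 mm.
The 1-cm UH is the DRH scaled by (10 mm)/d, so U_p = 12.0 × 10/12.00 = 10.0 m³/s.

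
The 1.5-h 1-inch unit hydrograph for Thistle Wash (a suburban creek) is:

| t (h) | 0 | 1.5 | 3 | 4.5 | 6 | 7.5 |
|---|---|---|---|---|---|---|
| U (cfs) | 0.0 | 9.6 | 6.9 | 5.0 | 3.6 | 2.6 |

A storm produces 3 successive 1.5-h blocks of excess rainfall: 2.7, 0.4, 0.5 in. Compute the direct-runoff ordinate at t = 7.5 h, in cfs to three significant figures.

Q ≈ 11.0 cfs

By discrete convolution, Q_j = Σ (P_i / 1 in) · U_{j−i}.
At t = 7.5 h (j=5): Q = (2.7/1)·2.6 + (0.4/1)·3.6 + (0.5/1)·5.0 = 11.0 cfs.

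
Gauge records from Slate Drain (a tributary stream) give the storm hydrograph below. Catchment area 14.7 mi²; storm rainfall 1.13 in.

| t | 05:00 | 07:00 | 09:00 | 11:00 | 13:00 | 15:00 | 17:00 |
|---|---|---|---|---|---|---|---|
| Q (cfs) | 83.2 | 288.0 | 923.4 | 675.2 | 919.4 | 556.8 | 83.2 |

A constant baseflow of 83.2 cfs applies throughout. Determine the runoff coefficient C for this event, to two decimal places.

C ≈ 0.55

ΣQ_DR = 2947 cfs; V = ΣQ_DR·Δt = 2.122 × 10^7 ft³.
Runoff depth d = V / A = 0.6213 in.
C = d / P = 0.6213 / 1.13 = 0.55.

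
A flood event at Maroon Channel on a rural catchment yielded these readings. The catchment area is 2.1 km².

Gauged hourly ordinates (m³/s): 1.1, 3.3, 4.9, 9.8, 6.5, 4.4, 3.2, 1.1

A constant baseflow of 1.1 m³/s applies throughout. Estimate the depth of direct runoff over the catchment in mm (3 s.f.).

Direct runoff: 0.0, 2.2, 3.8, 8.7, 5.4, 3.3, 2.1, 0.0 m³/s; ΣQ_DR = 25.50 m³/s.
V = ΣQ_DR · Δt = 25.50 × 3600 s = 91800 m³.
Over A = 2.1 km², depth = V / A = 43.7 mm.

d ≈ 43.7 mm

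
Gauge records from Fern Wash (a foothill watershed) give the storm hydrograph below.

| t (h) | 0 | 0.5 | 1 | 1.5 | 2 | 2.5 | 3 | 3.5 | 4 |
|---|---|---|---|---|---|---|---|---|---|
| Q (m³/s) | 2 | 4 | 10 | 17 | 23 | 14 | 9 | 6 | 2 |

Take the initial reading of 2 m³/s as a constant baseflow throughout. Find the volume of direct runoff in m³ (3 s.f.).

V ≈ 1.24 × 10^5 m³

Direct-runoff ordinates (Q − Q_b): 0.0, 2.0, 8.0, 15.0, 21.0, 12.0, 7.0, 4.0, 0.0 m³/s.
ΣQ_DR = 69.00 m³/s.
With Δt = 0.5 h = 1800 s, V = ΣQ_DR · Δt = 69.00 × 1800 = 1.24 × 10^5 m³.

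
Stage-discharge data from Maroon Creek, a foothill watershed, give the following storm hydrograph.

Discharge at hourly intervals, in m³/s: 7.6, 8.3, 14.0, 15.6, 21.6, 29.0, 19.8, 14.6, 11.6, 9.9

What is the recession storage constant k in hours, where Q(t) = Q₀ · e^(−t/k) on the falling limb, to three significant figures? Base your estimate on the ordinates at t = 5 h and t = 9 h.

k ≈ 3.72 h

On the falling limb, Q drops from 29.0 to 9.9 m³/s between t = 5 h and t = 9 h (Δt = 4 h).
k = −Δt / ln(Q₂/Q₁) = −4 / ln(9.9/29.0) = 3.72 h.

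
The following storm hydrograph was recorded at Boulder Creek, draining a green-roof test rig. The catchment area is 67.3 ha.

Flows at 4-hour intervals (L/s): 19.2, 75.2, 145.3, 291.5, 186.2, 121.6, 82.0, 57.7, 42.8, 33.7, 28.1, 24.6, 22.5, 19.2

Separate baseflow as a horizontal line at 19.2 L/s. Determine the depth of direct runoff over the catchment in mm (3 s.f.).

d ≈ 18.8 mm

Direct runoff: 0.0, 56.0, 126.1, 272.3, 167.0, 102.4, 62.8, 38.5, 23.6, 14.5, 8.9, 5.4, 3.3, 0.0 L/s; ΣQ_DR = 880.8 L/s.
V = ΣQ_DR · Δt = 880.8 × 14400 s = 1.268 × 10^7 L.
Over A = 67.3 ha, depth = V / A = 18.8 mm.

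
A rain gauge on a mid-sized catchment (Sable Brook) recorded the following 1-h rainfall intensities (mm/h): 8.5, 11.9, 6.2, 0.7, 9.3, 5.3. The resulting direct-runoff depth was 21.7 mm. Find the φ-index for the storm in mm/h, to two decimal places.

Only the 5 blocks with intensity above φ contribute runoff: 8.5, 11.9, 6.2, 9.3, 5.3 mm/h.
Σ(I−φ)·Δt = d  ⇒  (8.5+11.9+6.2+9.3+5.3 − 5φ)·1 = 21.7
φ = (41.20 − 21.7/1) / 5 = 3.90 mm/h.

φ ≈ 3.90 mm/h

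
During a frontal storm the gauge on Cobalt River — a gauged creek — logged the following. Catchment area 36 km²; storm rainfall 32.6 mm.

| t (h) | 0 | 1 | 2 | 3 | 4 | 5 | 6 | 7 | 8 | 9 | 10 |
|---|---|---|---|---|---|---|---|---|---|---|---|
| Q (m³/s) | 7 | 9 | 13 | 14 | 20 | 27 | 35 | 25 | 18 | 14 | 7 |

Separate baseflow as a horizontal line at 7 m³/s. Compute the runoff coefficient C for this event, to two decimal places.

C ≈ 0.34

ΣQ_DR = 112.0 m³/s; V = ΣQ_DR·Δt = 4.032 × 10^5 m³.
Runoff depth d = V / A = 11.20 mm.
C = d / P = 11.20 / 32.6 = 0.34.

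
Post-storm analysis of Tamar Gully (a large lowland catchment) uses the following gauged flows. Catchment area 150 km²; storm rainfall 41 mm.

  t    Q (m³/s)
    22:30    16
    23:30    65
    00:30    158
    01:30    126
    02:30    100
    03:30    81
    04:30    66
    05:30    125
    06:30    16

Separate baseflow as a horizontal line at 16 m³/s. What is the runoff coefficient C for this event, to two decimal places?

C ≈ 0.36

ΣQ_DR = 609.0 m³/s; V = ΣQ_DR·Δt = 2.192 × 10^6 m³.
Runoff depth d = V / A = 14.62 mm.
C = d / P = 14.62 / 41 = 0.36.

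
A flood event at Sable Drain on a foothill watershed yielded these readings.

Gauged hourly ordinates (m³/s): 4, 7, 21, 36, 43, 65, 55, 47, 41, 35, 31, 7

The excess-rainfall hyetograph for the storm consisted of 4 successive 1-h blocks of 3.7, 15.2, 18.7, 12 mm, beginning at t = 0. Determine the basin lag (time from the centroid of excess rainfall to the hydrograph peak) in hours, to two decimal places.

Centroid of excess rainfall: t_c = Σ P_i·t̄_i / ΣP_i = 2.2863 h (block centres at 0.5, 1.5, 2.5, 3.5 h).
Hydrograph peak occurs at t = 5 h, so basin lag t_L = 5 − 2.2863 = 2.71 h.

t_L ≈ 2.71 h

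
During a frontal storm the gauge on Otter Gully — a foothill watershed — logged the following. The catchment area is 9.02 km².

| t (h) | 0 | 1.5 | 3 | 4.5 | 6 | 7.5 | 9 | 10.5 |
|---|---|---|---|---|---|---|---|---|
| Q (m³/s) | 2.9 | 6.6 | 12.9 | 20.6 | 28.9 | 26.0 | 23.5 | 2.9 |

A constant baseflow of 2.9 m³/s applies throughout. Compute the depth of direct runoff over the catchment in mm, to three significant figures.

d ≈ 60.5 mm

Direct runoff: 0.0, 3.7, 10.0, 17.7, 26.0, 23.1, 20.6, 0.0 m³/s; ΣQ_DR = 101.1 m³/s.
V = ΣQ_DR · Δt = 101.1 × 5400 s = 5.459 × 10^5 m³.
Over A = 9.02 km², depth = V / A = 60.5 mm.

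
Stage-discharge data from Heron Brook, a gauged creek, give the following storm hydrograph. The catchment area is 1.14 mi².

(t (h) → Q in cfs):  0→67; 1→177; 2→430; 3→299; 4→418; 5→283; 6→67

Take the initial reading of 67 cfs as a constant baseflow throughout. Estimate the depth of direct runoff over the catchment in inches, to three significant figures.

Direct runoff: 0.0, 110.0, 363.0, 232.0, 351.0, 216.0, 0.0 cfs; ΣQ_DR = 1272 cfs.
V = ΣQ_DR · Δt = 1272 × 3600 s = 4.579 × 10^6 ft³.
Over A = 1.14 mi², depth = V / A = 1.73 in.

d ≈ 1.73 in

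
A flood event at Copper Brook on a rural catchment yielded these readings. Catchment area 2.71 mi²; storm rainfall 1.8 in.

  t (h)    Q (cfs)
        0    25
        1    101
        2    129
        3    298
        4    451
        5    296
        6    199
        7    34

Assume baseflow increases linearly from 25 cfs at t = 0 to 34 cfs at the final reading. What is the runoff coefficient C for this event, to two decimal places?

C ≈ 0.41

ΣQ_DR = 1297 cfs; V = ΣQ_DR·Δt = 4.669 × 10^6 ft³.
Runoff depth d = V / A = 0.7416 in.
C = d / P = 0.7416 / 1.8 = 0.41.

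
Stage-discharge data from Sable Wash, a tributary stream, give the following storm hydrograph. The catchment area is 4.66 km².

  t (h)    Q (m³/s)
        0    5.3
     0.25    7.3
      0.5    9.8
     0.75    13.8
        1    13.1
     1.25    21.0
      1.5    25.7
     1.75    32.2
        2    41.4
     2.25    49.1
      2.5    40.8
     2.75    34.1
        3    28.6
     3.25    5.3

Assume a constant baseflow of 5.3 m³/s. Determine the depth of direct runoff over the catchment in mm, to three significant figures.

d ≈ 48.9 mm

Direct runoff: 0.0, 2.0, 4.5, 8.5, 7.8, 15.7, 20.4, 26.9, 36.1, 43.8, 35.5, 28.8, 23.3, 0.0 m³/s; ΣQ_DR = 253.3 m³/s.
V = ΣQ_DR · Δt = 253.3 × 900 s = 2.280 × 10^5 m³.
Over A = 4.66 km², depth = V / A = 48.9 mm.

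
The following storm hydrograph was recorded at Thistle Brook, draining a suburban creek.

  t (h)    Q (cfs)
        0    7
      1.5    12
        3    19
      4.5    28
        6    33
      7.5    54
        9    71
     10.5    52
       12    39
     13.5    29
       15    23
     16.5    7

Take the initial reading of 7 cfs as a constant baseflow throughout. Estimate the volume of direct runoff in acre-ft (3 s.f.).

V ≈ 36.0 acre-ft

Direct-runoff ordinates (Q − Q_b): 0.0, 5.0, 12.0, 21.0, 26.0, 47.0, 64.0, 45.0, 32.0, 22.0, 16.0, 0.0 cfs.
ΣQ_DR = 290.0 cfs.
With Δt = 1.5 h = 5400 s, V = ΣQ_DR · Δt = 290.0 × 5400 = 1.57 × 10^6 ft³ = 36.0 acre-ft.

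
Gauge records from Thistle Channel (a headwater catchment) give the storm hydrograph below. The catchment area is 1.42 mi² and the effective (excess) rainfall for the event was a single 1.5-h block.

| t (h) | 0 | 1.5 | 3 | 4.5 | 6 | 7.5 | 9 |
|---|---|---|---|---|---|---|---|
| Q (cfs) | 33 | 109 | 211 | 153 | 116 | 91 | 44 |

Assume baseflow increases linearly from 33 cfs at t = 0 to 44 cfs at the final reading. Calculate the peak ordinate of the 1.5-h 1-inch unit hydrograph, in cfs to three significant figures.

U_p ≈ 218 cfs

Direct runoff: 0.00, 74.17, 174.33, 114.50, 75.67, 48.83, 0.00 cfs; ΣQ_DR = 487.5 cfs, peak = 174.33 cfs.
Runoff depth d = ΣQ_DR·Δt / A = 487.5 × 5400 / (1.42 mi²) = 0.7980 in.
The 1-inch UH is the DRH scaled by (1 in)/d, so U_p = 174.33 × 1/0.7980 = 218 cfs.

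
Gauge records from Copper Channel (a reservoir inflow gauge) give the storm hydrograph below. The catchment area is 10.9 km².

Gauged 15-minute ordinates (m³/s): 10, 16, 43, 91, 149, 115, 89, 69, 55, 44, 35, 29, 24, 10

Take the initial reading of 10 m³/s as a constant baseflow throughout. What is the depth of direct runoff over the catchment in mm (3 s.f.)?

d ≈ 52.8 mm

Direct runoff: 0.0, 6.0, 33.0, 81.0, 139.0, 105.0, 79.0, 59.0, 45.0, 34.0, 25.0, 19.0, 14.0, 0.0 m³/s; ΣQ_DR = 639.0 m³/s.
V = ΣQ_DR · Δt = 639.0 × 900 s = 5.751 × 10^5 m³.
Over A = 10.9 km², depth = V / A = 52.8 mm.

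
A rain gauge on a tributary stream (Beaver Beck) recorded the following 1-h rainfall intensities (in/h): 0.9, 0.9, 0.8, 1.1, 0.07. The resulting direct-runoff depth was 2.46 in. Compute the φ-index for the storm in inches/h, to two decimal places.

φ ≈ 0.31 in/h

Only the 4 blocks with intensity above φ contribute runoff: 0.9, 0.9, 0.8, 1.1 in/h.
Σ(I−φ)·Δt = d  ⇒  (0.9+0.9+0.8+1.1 − 4φ)·1 = 2.46
φ = (3.700 − 2.46/1) / 4 = 0.31 in/h.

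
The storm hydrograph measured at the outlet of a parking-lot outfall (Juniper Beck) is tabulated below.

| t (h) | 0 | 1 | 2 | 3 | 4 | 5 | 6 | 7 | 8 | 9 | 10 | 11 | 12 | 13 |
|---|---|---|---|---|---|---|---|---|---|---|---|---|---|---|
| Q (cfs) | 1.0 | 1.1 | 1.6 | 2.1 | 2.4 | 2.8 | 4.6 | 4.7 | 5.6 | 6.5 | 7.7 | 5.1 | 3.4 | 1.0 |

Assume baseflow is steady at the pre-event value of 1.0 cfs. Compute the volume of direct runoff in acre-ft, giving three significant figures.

V ≈ 2.94 acre-ft

Direct-runoff ordinates (Q − Q_b): 0.0, 0.1, 0.6, 1.1, 1.4, 1.8, 3.6, 3.7, 4.6, 5.5, 6.7, 4.1, 2.4, 0.0 cfs.
ΣQ_DR = 35.60 cfs.
With Δt = 1 h = 3600 s, V = ΣQ_DR · Δt = 35.60 × 3600 = 1.28 × 10^5 ft³ = 2.94 acre-ft.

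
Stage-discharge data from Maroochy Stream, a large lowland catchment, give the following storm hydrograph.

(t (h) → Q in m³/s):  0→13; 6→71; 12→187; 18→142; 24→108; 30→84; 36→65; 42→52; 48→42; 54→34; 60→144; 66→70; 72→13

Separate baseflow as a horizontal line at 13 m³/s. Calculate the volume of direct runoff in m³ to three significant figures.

V ≈ 1.85 × 10^7 m³

Direct-runoff ordinates (Q − Q_b): 0.0, 58.0, 174.0, 129.0, 95.0, 71.0, 52.0, 39.0, 29.0, 21.0, 131.0, 57.0, 0.0 m³/s.
ΣQ_DR = 856.0 m³/s.
With Δt = 6 h = 21600 s, V = ΣQ_DR · Δt = 856.0 × 21600 = 1.85 × 10^7 m³.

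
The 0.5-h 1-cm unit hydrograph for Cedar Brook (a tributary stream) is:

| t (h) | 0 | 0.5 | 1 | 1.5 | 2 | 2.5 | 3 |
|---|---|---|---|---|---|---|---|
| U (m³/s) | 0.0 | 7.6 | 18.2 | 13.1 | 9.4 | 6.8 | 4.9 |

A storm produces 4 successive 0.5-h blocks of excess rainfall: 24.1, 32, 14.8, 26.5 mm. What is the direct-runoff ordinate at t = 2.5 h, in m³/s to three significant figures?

By discrete convolution, Q_j = Σ (P_i / 10 mm) · U_{j−i}.
At t = 2.5 h (j=5): Q = (24.1/10)·6.8 + (32/10)·9.4 + (14.8/10)·13.1 + (26.5/10)·18.2 = 114 m³/s.

Q ≈ 114 m³/s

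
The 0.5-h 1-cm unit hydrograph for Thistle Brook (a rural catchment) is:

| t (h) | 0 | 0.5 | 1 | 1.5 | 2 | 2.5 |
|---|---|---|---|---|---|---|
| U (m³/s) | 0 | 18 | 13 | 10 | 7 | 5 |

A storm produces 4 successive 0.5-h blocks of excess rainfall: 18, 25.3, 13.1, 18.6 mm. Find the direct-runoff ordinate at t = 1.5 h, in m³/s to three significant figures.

By discrete convolution, Q_j = Σ (P_i / 10 mm) · U_{j−i}.
At t = 1.5 h (j=3): Q = (18/10)·10 + (25.3/10)·13 + (13.1/10)·18 + (18.6/10)·0 = 74.5 m³/s.

Q ≈ 74.5 m³/s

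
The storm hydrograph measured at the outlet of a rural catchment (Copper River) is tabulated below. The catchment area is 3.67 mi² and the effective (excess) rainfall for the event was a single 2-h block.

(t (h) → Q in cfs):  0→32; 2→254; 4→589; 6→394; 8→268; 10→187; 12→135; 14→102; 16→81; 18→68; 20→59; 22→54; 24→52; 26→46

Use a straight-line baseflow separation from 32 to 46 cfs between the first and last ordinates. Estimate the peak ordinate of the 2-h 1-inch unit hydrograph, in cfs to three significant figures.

U_p ≈ 370 cfs

Direct runoff: 0.00, 220.92, 554.85, 358.77, 231.69, 149.62, 96.54, 62.46, 40.38, 26.31, 16.23, 10.15, 7.08, 0.00 cfs; ΣQ_DR = 1775 cfs, peak = 554.85 cfs.
Runoff depth d = ΣQ_DR·Δt / A = 1775 × 7200 / (3.67 mi²) = 1.499 in.
The 1-inch UH is the DRH scaled by (1 in)/d, so U_p = 554.85 × 1/1.499 = 370 cfs.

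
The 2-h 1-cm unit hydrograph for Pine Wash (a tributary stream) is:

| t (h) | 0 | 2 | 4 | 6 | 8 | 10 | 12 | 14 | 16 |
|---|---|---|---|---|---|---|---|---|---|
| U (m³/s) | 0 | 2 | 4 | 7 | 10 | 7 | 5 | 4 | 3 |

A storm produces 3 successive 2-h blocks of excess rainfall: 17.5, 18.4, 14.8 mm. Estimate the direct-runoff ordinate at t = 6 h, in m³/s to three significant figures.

By discrete convolution, Q_j = Σ (P_i / 10 mm) · U_{j−i}.
At t = 6 h (j=3): Q = (17.5/10)·7 + (18.4/10)·4 + (14.8/10)·2 = 22.6 m³/s.

Q ≈ 22.6 m³/s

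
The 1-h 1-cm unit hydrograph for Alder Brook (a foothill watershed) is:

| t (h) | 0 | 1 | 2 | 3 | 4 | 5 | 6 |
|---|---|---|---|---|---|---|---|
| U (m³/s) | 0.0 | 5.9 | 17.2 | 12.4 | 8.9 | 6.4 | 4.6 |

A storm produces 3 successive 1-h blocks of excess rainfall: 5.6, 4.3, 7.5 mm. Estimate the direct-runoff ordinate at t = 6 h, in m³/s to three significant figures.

By discrete convolution, Q_j = Σ (P_i / 10 mm) · U_{j−i}.
At t = 6 h (j=6): Q = (5.6/10)·4.6 + (4.3/10)·6.4 + (7.5/10)·8.9 = 12.0 m³/s.

Q ≈ 12.0 m³/s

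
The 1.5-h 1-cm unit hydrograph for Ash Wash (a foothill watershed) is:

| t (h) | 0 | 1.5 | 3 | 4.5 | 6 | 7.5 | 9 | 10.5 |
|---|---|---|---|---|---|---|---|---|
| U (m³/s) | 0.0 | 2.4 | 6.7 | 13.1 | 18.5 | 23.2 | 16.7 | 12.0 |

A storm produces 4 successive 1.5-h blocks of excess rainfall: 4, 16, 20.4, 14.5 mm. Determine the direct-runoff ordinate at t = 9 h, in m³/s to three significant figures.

By discrete convolution, Q_j = Σ (P_i / 10 mm) · U_{j−i}.
At t = 9 h (j=6): Q = (4/10)·16.7 + (16/10)·23.2 + (20.4/10)·18.5 + (14.5/10)·13.1 = 101 m³/s.

Q ≈ 101 m³/s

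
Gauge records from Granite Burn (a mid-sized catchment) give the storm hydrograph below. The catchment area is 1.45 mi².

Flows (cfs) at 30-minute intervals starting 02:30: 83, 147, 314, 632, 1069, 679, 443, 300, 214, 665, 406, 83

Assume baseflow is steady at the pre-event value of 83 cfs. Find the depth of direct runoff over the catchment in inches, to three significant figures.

Direct runoff: 0.0, 64.0, 231.0, 549.0, 986.0, 596.0, 360.0, 217.0, 131.0, 582.0, 323.0, 0.0 cfs; ΣQ_DR = 4039 cfs.
V = ΣQ_DR · Δt = 4039 × 1800 s = 7.270 × 10^6 ft³.
Over A = 1.45 mi², depth = V / A = 2.16 in.

d ≈ 2.16 in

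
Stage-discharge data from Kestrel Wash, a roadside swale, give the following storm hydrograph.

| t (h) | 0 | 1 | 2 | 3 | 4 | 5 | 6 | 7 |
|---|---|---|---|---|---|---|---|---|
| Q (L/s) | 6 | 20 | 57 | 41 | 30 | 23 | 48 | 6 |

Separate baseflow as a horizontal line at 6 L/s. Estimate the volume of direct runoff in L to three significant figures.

V ≈ 6.59 × 10^5 L

Direct-runoff ordinates (Q − Q_b): 0.0, 14.0, 51.0, 35.0, 24.0, 17.0, 42.0, 0.0 L/s.
ΣQ_DR = 183.0 L/s.
With Δt = 1 h = 3600 s, V = ΣQ_DR · Δt = 183.0 × 3600 = 6.59 × 10^5 L.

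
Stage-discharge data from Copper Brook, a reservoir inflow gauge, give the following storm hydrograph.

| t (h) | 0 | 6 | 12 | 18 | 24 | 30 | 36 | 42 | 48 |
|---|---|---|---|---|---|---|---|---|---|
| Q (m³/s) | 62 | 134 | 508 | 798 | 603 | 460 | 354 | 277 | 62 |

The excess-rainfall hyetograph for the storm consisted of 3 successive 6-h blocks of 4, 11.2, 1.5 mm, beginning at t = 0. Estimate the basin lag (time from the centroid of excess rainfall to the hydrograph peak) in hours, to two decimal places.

t_L ≈ 9.90 h

Centroid of excess rainfall: t_c = Σ P_i·t̄_i / ΣP_i = 8.1018 h (block centres at 3, 9, 15 h).
Hydrograph peak occurs at t = 18 h, so basin lag t_L = 18 − 8.1018 = 9.90 h.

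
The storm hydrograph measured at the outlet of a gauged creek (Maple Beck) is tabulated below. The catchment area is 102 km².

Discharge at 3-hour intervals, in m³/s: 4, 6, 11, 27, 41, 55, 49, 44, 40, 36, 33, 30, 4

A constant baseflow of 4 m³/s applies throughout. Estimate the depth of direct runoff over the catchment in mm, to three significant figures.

d ≈ 34.7 mm

Direct runoff: 0.0, 2.0, 7.0, 23.0, 37.0, 51.0, 45.0, 40.0, 36.0, 32.0, 29.0, 26.0, 0.0 m³/s; ΣQ_DR = 328.0 m³/s.
V = ΣQ_DR · Δt = 328.0 × 10800 s = 3.542 × 10^6 m³.
Over A = 102 km², depth = V / A = 34.7 mm.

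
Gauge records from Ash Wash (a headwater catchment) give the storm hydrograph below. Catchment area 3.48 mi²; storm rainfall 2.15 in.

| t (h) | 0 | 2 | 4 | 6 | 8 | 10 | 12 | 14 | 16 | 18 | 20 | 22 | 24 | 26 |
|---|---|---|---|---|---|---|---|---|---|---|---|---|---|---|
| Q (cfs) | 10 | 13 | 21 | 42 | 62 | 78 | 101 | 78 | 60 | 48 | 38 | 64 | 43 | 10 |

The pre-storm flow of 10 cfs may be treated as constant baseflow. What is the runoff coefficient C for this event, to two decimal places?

C ≈ 0.22

ΣQ_DR = 528.0 cfs; V = ΣQ_DR·Δt = 3.802 × 10^6 ft³.
Runoff depth d = V / A = 0.4702 in.
C = d / P = 0.4702 / 2.15 = 0.22.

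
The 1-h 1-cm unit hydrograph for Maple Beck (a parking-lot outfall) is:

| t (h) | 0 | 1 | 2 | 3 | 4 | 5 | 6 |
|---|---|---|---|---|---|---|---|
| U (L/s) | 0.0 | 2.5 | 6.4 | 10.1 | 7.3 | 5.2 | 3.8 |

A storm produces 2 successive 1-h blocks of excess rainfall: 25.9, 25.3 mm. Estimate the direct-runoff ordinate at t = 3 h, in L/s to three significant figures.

By discrete convolution, Q_j = Σ (P_i / 10 mm) · U_{j−i}.
At t = 3 h (j=3): Q = (25.9/10)·10.1 + (25.3/10)·6.4 = 42.4 L/s.

Q ≈ 42.4 L/s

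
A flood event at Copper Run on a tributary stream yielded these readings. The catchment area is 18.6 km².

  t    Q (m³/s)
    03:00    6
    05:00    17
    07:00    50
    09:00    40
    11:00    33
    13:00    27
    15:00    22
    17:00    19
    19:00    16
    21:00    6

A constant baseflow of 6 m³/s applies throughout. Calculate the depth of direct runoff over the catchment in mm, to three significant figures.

Direct runoff: 0.0, 11.0, 44.0, 34.0, 27.0, 21.0, 16.0, 13.0, 10.0, 0.0 m³/s; ΣQ_DR = 176.0 m³/s.
V = ΣQ_DR · Δt = 176.0 × 7200 s = 1.267 × 10^6 m³.
Over A = 18.6 km², depth = V / A = 68.1 mm.

d ≈ 68.1 mm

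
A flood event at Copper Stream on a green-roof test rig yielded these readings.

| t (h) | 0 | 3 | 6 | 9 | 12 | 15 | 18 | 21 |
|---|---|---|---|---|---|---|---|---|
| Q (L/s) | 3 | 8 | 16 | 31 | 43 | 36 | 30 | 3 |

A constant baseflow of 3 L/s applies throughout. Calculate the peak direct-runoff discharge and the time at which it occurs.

Subtracting baseflow gives direct-runoff ordinates: 0.0, 5.0, 13.0, 28.0, 40.0, 33.0, 27.0, 0.0 L/s.
The maximum is 40.0 L/s, occurring at the reading for t = 12 h.

Q_p = 40.0 L/s at t = 12 h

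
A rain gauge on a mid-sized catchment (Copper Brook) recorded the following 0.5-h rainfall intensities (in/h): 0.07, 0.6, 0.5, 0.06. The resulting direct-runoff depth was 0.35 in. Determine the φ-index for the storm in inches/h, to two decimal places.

φ ≈ 0.20 in/h

Only the 2 blocks with intensity above φ contribute runoff: 0.6, 0.5 in/h.
Σ(I−φ)·Δt = d  ⇒  (0.6+0.5 − 2φ)·0.5 = 0.35
φ = (1.100 − 0.35/0.5) / 2 = 0.20 in/h.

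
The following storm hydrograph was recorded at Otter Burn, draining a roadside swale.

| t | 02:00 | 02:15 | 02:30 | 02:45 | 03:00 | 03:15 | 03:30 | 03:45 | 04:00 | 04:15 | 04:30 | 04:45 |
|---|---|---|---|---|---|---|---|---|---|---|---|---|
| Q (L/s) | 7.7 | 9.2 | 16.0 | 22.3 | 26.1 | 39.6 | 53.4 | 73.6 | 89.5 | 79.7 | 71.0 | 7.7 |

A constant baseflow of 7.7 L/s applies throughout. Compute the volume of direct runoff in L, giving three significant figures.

Direct-runoff ordinates (Q − Q_b): 0.0, 1.5, 8.3, 14.6, 18.4, 31.9, 45.7, 65.9, 81.8, 72.0, 63.3, 0.0 L/s.
ΣQ_DR = 403.4 L/s.
With Δt = 0.25 h = 900 s, V = ΣQ_DR · Δt = 403.4 × 900 = 3.63 × 10^5 L.

V ≈ 3.63 × 10^5 L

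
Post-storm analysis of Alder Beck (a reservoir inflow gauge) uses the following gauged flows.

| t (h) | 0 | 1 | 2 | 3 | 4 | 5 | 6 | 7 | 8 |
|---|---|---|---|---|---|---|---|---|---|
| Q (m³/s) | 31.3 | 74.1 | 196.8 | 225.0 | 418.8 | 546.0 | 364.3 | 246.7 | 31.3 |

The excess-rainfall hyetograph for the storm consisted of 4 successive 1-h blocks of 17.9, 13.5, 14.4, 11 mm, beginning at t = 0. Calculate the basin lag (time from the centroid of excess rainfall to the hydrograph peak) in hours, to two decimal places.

t_L ≈ 3.17 h

Centroid of excess rainfall: t_c = Σ P_i·t̄_i / ΣP_i = 1.8257 h (block centres at 0.5, 1.5, 2.5, 3.5 h).
Hydrograph peak occurs at t = 5 h, so basin lag t_L = 5 − 1.8257 = 3.17 h.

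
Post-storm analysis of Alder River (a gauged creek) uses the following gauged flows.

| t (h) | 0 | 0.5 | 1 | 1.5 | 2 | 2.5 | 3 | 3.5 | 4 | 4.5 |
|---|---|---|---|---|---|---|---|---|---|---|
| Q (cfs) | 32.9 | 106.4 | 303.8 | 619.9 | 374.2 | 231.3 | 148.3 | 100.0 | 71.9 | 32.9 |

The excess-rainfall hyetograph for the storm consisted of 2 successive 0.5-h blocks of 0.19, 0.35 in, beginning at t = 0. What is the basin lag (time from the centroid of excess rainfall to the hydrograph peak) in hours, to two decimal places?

Centroid of excess rainfall: t_c = Σ P_i·t̄_i / ΣP_i = 0.5741 h (block centres at 0.25, 0.75 h).
Hydrograph peak occurs at t = 1.5 h, so basin lag t_L = 1.5 − 0.5741 = 0.93 h.

t_L ≈ 0.93 h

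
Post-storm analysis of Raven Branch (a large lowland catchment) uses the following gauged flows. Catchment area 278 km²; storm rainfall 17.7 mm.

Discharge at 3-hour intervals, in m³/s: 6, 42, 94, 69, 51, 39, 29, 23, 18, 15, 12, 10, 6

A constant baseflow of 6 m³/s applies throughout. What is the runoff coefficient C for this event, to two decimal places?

ΣQ_DR = 336.0 m³/s; V = ΣQ_DR·Δt = 3.629 × 10^6 m³.
Runoff depth d = V / A = 13.05 mm.
C = d / P = 13.05 / 17.7 = 0.74.

C ≈ 0.74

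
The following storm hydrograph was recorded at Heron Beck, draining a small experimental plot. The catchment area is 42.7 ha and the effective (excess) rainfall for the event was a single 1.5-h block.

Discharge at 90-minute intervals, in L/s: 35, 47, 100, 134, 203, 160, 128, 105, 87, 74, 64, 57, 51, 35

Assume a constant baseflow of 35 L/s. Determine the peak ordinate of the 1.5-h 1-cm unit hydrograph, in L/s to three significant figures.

Direct runoff: 0.0, 12.0, 65.0, 99.0, 168.0, 125.0, 93.0, 70.0, 52.0, 39.0, 29.0, 22.0, 16.0, 0.0 L/s; ΣQ_DR = 790.0 L/s, peak = 168.0 L/s.
Runoff depth d = ΣQ_DR·Δt / A = 790.0 × 5400 / (42.7 ha) = 9.991 mm.
The 1-cm UH is the DRH scaled by (10 mm)/d, so U_p = 168.0 × 10/9.991 = 168 L/s.

U_p ≈ 168 L/s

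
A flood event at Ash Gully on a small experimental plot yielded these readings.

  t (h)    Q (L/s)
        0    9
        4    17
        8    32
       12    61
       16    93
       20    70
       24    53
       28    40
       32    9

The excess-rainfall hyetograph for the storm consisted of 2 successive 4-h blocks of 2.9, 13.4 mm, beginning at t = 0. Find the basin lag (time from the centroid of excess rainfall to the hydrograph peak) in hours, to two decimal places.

Centroid of excess rainfall: t_c = Σ P_i·t̄_i / ΣP_i = 5.2883 h (block centres at 2, 6 h).
Hydrograph peak occurs at t = 16 h, so basin lag t_L = 16 − 5.2883 = 10.71 h.

t_L ≈ 10.71 h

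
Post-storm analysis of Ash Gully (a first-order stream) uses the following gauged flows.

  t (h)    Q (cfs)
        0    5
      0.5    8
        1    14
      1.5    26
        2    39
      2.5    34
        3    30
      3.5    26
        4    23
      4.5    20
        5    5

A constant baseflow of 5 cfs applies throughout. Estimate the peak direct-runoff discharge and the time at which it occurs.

Q_p = 34.0 cfs at t = 2 h

Subtracting baseflow gives direct-runoff ordinates: 0.0, 3.0, 9.0, 21.0, 34.0, 29.0, 25.0, 21.0, 18.0, 15.0, 0.0 cfs.
The maximum is 34.0 cfs, occurring at the reading for t = 2 h.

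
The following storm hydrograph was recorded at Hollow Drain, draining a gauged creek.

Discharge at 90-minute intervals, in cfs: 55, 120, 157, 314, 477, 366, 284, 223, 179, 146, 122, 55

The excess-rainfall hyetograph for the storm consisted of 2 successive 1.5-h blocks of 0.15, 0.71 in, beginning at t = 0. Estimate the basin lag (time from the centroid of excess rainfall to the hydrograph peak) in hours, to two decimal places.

Centroid of excess rainfall: t_c = Σ P_i·t̄_i / ΣP_i = 1.9884 h (block centres at 0.75, 2.25 h).
Hydrograph peak occurs at t = 6 h, so basin lag t_L = 6 − 1.9884 = 4.01 h.

t_L ≈ 4.01 h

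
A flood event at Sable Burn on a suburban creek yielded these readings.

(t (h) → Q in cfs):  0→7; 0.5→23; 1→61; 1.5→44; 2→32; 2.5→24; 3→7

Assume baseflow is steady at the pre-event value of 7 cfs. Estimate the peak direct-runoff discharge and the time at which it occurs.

Q_p = 54.0 cfs at t = 1 h

Subtracting baseflow gives direct-runoff ordinates: 0.0, 16.0, 54.0, 37.0, 25.0, 17.0, 0.0 cfs.
The maximum is 54.0 cfs, occurring at the reading for t = 1 h.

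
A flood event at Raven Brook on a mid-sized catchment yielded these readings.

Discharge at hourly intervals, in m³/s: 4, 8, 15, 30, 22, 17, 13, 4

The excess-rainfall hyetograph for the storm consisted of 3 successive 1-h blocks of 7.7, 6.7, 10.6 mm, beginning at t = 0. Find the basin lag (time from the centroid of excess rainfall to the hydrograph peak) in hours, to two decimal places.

t_L ≈ 1.38 h

Centroid of excess rainfall: t_c = Σ P_i·t̄_i / ΣP_i = 1.6160 h (block centres at 0.5, 1.5, 2.5 h).
Hydrograph peak occurs at t = 3 h, so basin lag t_L = 3 − 1.6160 = 1.38 h.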